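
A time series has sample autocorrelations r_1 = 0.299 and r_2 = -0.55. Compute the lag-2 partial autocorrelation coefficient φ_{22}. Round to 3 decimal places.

φ_{22} = (r_2 − r_1²) / (1 − r_1²)
r_1² = (0.299)² = 0.089401
Numerator = -0.55 − 0.0894 = -0.6394; denominator = 1 − 0.0894 = 0.9106
φ_{22} = -0.6394 / 0.9106 = -0.702

-0.702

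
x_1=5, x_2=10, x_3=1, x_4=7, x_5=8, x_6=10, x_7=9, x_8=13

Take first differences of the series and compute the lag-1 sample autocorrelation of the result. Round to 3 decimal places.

First differences Δx: 5, -9, 6, 1, 2, -1, 4
Mean of differences = 1.1429
Numerator Σ(Δx_t−Δx̄)(Δx_{t+1}−Δx̄) = -97.1633
Denominator Σ(Δx_t−Δx̄)² = 154.8571
r_1(Δx) = -97.1633 / 154.8571 = -0.627

-0.627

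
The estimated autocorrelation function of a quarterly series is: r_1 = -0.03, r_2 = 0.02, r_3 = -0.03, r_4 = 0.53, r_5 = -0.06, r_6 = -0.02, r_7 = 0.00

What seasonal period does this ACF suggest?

The largest autocorrelation is r_4 = 0.53; the remaining lags stay at or below 0.02.
The dominant spike at lag 4 indicates a seasonal period of 4.

4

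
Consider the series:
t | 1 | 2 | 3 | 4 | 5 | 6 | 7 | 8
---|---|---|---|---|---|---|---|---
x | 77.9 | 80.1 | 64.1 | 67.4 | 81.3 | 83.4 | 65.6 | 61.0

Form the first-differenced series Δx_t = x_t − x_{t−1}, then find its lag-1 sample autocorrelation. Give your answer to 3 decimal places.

First differences Δx: 2.2, -16.0, 3.3, 13.9, 2.1, -17.8, -4.6
Mean of differences = -2.4143
Numerator Σ(Δx_t−Δx̄)(Δx_{t+1}−Δx̄) = -9.2759
Denominator Σ(Δx_t−Δx̄)² = 766.5486
r_1(Δx) = -9.2759 / 766.5486 = -0.012

-0.012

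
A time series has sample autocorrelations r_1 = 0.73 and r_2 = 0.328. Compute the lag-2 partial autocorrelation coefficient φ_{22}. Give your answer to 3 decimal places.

-0.439

φ_{22} = (r_2 − r_1²) / (1 − r_1²)
r_1² = (0.73)² = 0.5329
Numerator = 0.328 − 0.5329 = -0.2049; denominator = 1 − 0.5329 = 0.4671
φ_{22} = -0.2049 / 0.4671 = -0.439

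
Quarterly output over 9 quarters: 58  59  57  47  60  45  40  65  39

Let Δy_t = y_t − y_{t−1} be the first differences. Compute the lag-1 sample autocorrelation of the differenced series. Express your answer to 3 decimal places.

-0.561

First differences Δy: 1, -2, -10, 13, -15, -5, 25, -26
Mean of differences = -2.3750
Numerator Σ(Δy_t−Δȳ)(Δy_{t+1}−Δȳ) = -998.3906
Denominator Σ(Δy_t−Δȳ)² = 1779.8750
r_1(Δy) = -998.3906 / 1779.8750 = -0.561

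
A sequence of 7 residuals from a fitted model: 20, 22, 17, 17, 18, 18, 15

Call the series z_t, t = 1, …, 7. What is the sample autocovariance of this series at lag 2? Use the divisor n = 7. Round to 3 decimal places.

Mean z̄ = (20 + 22 + 17 + 17 + 18 + 18 + 15)/7 = 18.1429
Deviations: 1.8571, 3.8571, -1.1429, -1.1429, -0.1429, -0.1429, -3.1429
Σ_{t=1}^{5}(z_t−z̄)(z_{t+2}−z̄) = -5.7551
γ_2 = -5.7551 / 7 = -0.822

-0.822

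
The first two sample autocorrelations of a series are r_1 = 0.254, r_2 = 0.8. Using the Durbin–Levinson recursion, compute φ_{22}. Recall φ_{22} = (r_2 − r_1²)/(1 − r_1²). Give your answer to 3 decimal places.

φ_{22} = (r_2 − r_1²) / (1 − r_1²)
r_1² = (0.254)² = 0.064516
Numerator = 0.8 − 0.0645 = 0.7355; denominator = 1 − 0.0645 = 0.9355
φ_{22} = 0.7355 / 0.9355 = 0.786

0.786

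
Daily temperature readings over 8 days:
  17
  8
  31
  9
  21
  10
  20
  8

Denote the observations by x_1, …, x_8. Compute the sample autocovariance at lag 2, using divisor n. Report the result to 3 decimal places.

32.375

Mean x̄ = (17 + 8 + 31 + 9 + 21 + 10 + 20 + 8)/8 = 15.5000
Σ_{t=1}^{6}(x_t−x̄)(x_{t+2}−x̄) = 259.0000
γ_2 = 259.0000 / 8 = 32.375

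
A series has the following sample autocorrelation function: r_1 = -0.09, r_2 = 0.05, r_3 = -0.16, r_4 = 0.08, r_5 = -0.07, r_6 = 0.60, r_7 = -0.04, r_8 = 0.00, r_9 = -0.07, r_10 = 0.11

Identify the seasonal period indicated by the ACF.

6

The largest autocorrelation is r_6 = 0.60; the remaining lags stay at or below 0.11.
The dominant spike at lag 6 indicates a seasonal period of 6.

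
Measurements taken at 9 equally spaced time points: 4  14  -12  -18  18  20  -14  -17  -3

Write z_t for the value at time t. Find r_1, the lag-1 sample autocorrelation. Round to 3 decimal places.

0.074

Mean z̄ = (4 + 14 − 12 − 18 + 18 + 20 − 14 − 17 − 3)/9 = -0.8889
Numerator Σ_{t=1}^{8}(z_t−z̄)(z_{t+1}−z̄) = 140.2099
Denominator Σ(z_t−z̄)² = 1890.8889
r_1 = 140.2099 / 1890.8889 = 0.074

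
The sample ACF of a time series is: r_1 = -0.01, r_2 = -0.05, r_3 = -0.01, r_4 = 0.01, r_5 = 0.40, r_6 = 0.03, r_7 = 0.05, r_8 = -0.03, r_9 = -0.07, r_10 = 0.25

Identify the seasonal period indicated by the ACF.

5

The largest autocorrelation is r_5 = 0.40, with a weaker echo at lag 10 (0.25); the remaining lags stay at or below 0.05.
The dominant spike at lag 5 indicates a seasonal period of 5.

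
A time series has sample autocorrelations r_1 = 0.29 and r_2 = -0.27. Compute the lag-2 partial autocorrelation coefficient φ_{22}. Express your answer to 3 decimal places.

φ_{22} = (r_2 − r_1²) / (1 − r_1²)
r_1² = (0.29)² = 0.0841
Numerator = -0.27 − 0.0841 = -0.3541; denominator = 1 − 0.0841 = 0.9159
φ_{22} = -0.3541 / 0.9159 = -0.387

-0.387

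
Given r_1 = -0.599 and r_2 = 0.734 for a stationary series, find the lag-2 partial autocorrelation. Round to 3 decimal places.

φ_{22} = (r_2 − r_1²) / (1 − r_1²)
r_1² = (-0.599)² = 0.358801
Numerator = 0.734 − 0.3588 = 0.3752; denominator = 1 − 0.3588 = 0.6412
φ_{22} = 0.3752 / 0.6412 = 0.585

0.585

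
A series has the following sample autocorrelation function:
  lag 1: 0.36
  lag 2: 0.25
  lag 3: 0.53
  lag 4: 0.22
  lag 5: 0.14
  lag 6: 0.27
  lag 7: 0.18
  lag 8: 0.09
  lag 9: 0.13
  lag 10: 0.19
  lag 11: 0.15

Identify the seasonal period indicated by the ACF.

3

The largest autocorrelation is r_3 = 0.53; the remaining lags stay at or below 0.36. The elevated value at lag 1 (0.36), dropping to 0.25 at lag 2, reflects decaying short-term dependence rather than seasonality.
The dominant spike at lag 3 indicates a seasonal period of 3.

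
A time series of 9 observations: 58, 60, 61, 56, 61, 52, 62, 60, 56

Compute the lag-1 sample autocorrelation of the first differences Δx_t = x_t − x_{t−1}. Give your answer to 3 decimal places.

-0.685

First differences Δx: 2, 1, -5, 5, -9, 10, -2, -4
Mean of differences = -0.2500
Numerator Σ(Δx_t−Δx̄)(Δx_{t+1}−Δx̄) = -175.0625
Denominator Σ(Δx_t−Δx̄)² = 255.5000
r_1(Δx) = -175.0625 / 255.5000 = -0.685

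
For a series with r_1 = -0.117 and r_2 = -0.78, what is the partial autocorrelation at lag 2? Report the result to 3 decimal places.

-0.805

φ_{22} = (r_2 − r_1²) / (1 − r_1²)
r_1² = (-0.117)² = 0.013689
Numerator = -0.78 − 0.0137 = -0.7937; denominator = 1 − 0.0137 = 0.9863
φ_{22} = -0.7937 / 0.9863 = -0.805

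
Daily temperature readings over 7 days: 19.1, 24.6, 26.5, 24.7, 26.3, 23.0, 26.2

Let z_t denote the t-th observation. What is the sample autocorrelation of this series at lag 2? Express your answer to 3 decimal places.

Mean z̄ = (19.1 + 24.6 + 26.5 + 24.7 + 26.3 + 23.0 + 26.2)/7 = 24.3429
Numerator Σ_{t=1}^{5}(z_t−z̄)(z_{t+2}−z̄) = -3.8408
Denominator Σ(z_t−z̄)² = 41.4171
r_2 = -3.8408 / 41.4171 = -0.093

-0.093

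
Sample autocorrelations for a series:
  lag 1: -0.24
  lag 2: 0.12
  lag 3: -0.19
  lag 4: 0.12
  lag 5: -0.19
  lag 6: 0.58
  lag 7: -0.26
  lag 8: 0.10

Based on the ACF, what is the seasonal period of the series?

The largest autocorrelation is r_6 = 0.58; the remaining lags stay at or below 0.12.
The dominant spike at lag 6 indicates a seasonal period of 6.

6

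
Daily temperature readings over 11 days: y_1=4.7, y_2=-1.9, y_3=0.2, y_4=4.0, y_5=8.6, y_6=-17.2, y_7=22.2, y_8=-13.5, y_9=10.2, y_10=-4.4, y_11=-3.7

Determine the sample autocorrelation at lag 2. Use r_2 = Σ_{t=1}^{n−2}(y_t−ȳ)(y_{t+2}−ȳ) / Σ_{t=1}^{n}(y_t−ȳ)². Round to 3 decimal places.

Mean ȳ = (4.7 − 1.9 + 0.2 + 4.0 + 8.6 − 17.2 + 22.2 − 13.5 + 10.2 − 4.4 − 3.7)/11 = 0.8364
Numerator Σ_{t=1}^{9}(y_t−ȳ)(y_{t+2}−ȳ) = 583.9537
Denominator Σ(y_t−ȳ)² = 1216.0255
r_2 = 583.9537 / 1216.0255 = 0.480

0.480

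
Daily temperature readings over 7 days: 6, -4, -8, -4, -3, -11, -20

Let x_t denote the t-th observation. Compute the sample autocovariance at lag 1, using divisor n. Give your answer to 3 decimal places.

10.988

Mean x̄ = (6 − 4 − 8 − 4 − 3 − 11 − 20)/7 = -6.2857
Σ_{t=1}^{6}(x_t−x̄)(x_{t+1}−x̄) = 76.9184
γ_1 = 76.9184 / 7 = 10.988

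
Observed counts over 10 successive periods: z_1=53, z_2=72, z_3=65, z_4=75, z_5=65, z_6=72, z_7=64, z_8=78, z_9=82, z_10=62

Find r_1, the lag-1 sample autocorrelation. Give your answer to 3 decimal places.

Mean z̄ = (53 + 72 + 65 + 75 + 65 + 72 + 64 + 78 + 82 + 62)/10 = 68.8000
Numerator Σ_{t=1}^{9}(z_t−z̄)(z_{t+1}−z̄) = -149.8400
Denominator Σ(z_t−z̄)² = 665.6000
r_1 = -149.8400 / 665.6000 = -0.225

-0.225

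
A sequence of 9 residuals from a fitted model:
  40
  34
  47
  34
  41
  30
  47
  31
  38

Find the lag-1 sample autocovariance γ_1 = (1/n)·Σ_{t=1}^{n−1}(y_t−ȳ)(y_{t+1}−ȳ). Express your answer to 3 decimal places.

-27.889

Mean ȳ = (40 + 34 + 47 + 34 + 41 + 30 + 47 + 31 + 38)/9 = 38.0000
Σ_{t=1}^{8}(y_t−ȳ)(y_{t+1}−ȳ) = -251.0000
γ_1 = -251.0000 / 9 = -27.889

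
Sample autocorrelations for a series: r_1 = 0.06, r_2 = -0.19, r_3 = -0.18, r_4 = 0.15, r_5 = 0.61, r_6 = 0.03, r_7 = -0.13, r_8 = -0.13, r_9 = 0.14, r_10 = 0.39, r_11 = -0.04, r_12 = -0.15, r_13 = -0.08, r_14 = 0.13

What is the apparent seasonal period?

5

The largest autocorrelation is r_5 = 0.61, with a weaker echo at lag 10 (0.39); the remaining lags stay at or below 0.15.
The dominant spike at lag 5 indicates a seasonal period of 5.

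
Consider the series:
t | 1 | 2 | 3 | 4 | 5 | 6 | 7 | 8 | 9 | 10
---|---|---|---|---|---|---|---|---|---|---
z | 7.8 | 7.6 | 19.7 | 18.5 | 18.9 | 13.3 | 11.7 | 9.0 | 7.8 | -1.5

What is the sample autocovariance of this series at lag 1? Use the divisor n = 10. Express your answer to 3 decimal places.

Mean z̄ = (7.8 + 7.6 + 19.7 + 18.5 + 18.9 + 13.3 + 11.7 + 9.0 + 7.8 − 1.5)/10 = 11.2800
Σ_{t=1}^{9}(z_t−z̄)(z_{t+1}−z̄) = 165.3216
γ_1 = 165.3216 / 10 = 16.532

16.532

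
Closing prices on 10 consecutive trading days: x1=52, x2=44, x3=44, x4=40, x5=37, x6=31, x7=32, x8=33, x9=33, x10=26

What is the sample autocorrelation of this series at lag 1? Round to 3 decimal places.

Mean x̄ = (52 + 44 + 44 + 40 + 37 + 31 + 32 + 33 + 33 + 26)/10 = 37.2000
Numerator Σ_{t=1}^{9}(x_t−x̄)(x_{t+1}−x̄) = 285.3600
Denominator Σ(x_t−x̄)² = 545.6000
r_1 = 285.3600 / 545.6000 = 0.523

0.523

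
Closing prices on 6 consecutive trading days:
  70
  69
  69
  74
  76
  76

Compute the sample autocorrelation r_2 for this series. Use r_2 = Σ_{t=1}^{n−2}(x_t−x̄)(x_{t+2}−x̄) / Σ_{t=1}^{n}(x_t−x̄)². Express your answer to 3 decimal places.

Mean x̄ = (70 + 69 + 69 + 74 + 76 + 76)/6 = 72.3333
Deviations from mean: -2.3333, -3.3333, -3.3333, 1.6667, 3.6667, 3.6667
Σ(x_t−x̄)(x_{t+2}−x̄) = (7.7778) + (-5.5556) + (-12.2222) + (6.1111) = -3.8889
Denominator Σ(x_t−x̄)² = 57.3333
r_2 = -3.8889 / 57.3333 = -0.068

-0.068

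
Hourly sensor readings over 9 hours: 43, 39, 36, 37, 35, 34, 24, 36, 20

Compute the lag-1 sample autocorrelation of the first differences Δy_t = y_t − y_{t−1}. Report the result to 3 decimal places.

First differences Δy: -4, -3, 1, -2, -1, -10, 12, -16
Mean of differences = -2.8750
Numerator Σ(Δy_t−Δȳ)(Δy_{t+1}−Δȳ) = -309.8906
Denominator Σ(Δy_t−Δȳ)² = 464.8750
r_1(Δy) = -309.8906 / 464.8750 = -0.667

-0.667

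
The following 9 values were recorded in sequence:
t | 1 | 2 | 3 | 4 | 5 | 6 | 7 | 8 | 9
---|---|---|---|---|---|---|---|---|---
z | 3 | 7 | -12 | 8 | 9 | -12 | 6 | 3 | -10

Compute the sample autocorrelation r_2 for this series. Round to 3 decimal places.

-0.355

Mean z̄ = (3 + 7 − 12 + 8 + 9 − 12 + 6 + 3 − 10)/9 = 0.2222
Σ(z_t−z̄)(z_{t+2}−z̄) = (-33.9506) + (52.7160) + (-107.2840) + (-95.0617) + (50.7160) + (-33.9506) + (-59.0617) = -225.8765
Denominator Σ(z_t−z̄)² = 635.5556
r_2 = -225.8765 / 635.5556 = -0.355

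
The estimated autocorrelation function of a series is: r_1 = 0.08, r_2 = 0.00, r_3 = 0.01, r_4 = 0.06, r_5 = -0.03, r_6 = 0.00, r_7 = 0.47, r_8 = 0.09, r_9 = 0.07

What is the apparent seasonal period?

7

The largest autocorrelation is r_7 = 0.47; the remaining lags stay at or below 0.09.
The dominant spike at lag 7 indicates a seasonal period of 7.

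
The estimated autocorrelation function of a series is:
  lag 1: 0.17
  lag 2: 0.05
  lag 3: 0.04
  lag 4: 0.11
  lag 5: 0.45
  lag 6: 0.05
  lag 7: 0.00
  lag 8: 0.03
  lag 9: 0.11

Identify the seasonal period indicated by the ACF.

The largest autocorrelation is r_5 = 0.45; the remaining lags stay at or below 0.17.
The dominant spike at lag 5 indicates a seasonal period of 5.

5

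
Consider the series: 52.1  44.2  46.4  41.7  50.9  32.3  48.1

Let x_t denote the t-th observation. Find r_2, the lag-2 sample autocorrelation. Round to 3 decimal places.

Mean x̄ = (52.1 + 44.2 + 46.4 + 41.7 + 50.9 + 32.3 + 48.1)/7 = 45.1000
Deviations from mean: 7.0000, -0.9000, 1.3000, -3.4000, 5.8000, -12.8000, 3.0000
Σ(x_t−x̄)(x_{t+2}−x̄) = (9.1000) + (3.0600) + (7.5400) + (43.5200) + (17.4000) = 80.6200
Denominator Σ(x_t−x̄)² = 269.5400
r_2 = 80.6200 / 269.5400 = 0.299

0.299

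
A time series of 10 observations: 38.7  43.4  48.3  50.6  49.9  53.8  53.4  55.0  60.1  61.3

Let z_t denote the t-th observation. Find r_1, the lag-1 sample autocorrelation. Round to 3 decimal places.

Mean z̄ = (38.7 + 43.4 + 48.3 + 50.6 + 49.9 + 53.8 + 53.4 + 55.0 + 60.1 + 61.3)/10 = 51.4500
Numerator Σ_{t=1}^{9}(z_t−z̄)(z_{t+1}−z̄) = 255.7625
Denominator Σ(z_t−z̄)² = 434.1850
r_1 = 255.7625 / 434.1850 = 0.589

0.589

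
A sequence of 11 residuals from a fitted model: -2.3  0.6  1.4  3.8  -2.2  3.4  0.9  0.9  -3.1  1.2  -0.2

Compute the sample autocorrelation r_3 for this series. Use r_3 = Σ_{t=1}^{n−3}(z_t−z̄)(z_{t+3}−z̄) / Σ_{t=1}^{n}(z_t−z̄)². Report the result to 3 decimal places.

Mean z̄ = (-2.3 + 0.6 + 1.4 + 3.8 − 2.2 + 3.4 + 0.9 + 0.9 − 3.1 + 1.2 − 0.2)/11 = 0.4000
Numerator Σ_{t=1}^{8}(z_t−z̄)(z_{t+3}−z̄) = -16.7000
Denominator Σ(z_t−z̄)² = 49.4000
r_3 = -16.7000 / 49.4000 = -0.338

-0.338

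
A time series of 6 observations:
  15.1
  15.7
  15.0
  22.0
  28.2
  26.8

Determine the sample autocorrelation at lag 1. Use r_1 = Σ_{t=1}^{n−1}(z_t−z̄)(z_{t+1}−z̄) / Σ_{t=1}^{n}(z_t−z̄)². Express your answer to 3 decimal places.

Mean z̄ = (15.1 + 15.7 + 15.0 + 22.0 + 28.2 + 26.8)/6 = 20.4667
Deviations from mean: -5.3667, -4.7667, -5.4667, 1.5333, 7.7333, 6.3333
Numerator Σ_{t=1}^{5}(z_t−z̄)(z_{t+1}−z̄) = 104.0922
Denominator Σ(z_t−z̄)² = 183.6733
r_1 = 104.0922 / 183.6733 = 0.567

0.567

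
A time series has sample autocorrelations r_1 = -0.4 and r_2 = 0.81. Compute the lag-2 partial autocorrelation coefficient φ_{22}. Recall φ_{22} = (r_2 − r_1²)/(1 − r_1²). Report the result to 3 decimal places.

φ_{22} = (r_2 − r_1²) / (1 − r_1²)
r_1² = (-0.4)² = 0.16
Numerator = 0.81 − 0.1600 = 0.6500; denominator = 1 − 0.1600 = 0.8400
φ_{22} = 0.6500 / 0.8400 = 0.774

0.774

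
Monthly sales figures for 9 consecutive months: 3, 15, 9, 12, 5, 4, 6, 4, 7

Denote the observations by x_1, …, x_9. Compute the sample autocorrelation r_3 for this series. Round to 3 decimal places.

-0.313

Mean x̄ = (3 + 15 + 9 + 12 + 5 + 4 + 6 + 4 + 7)/9 = 7.2222
Numerator Σ_{t=1}^{6}(x_t−x̄)(x_{t+3}−x̄) = -41.1481
Denominator Σ(x_t−x̄)² = 131.5556
r_3 = -41.1481 / 131.5556 = -0.313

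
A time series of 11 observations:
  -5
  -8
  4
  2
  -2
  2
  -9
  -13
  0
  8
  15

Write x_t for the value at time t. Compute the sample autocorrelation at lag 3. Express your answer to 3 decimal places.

Mean x̄ = (-5 − 8 + 4 + 2 − 2 + 2 − 9 − 13 + 0 + 8 + 15)/11 = -0.5455
Numerator Σ_{t=1}^{8}(x_t−x̄)(x_{t+3}−x̄) = -256.8017
Denominator Σ(x_t−x̄)² = 652.7273
r_3 = -256.8017 / 652.7273 = -0.393

-0.393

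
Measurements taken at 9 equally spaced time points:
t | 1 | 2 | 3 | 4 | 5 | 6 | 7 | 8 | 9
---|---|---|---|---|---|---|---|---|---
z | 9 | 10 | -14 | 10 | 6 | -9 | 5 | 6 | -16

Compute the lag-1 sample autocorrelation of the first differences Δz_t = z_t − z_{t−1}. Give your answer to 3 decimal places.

-0.439

First differences Δz: 1, -24, 24, -4, -15, 14, 1, -22
Mean of differences = -3.1250
Numerator Σ(Δz_t−Δz̄)(Δz_{t+1}−Δz̄) = -876.2656
Denominator Σ(Δz_t−Δz̄)² = 1996.8750
r_1(Δz) = -876.2656 / 1996.8750 = -0.439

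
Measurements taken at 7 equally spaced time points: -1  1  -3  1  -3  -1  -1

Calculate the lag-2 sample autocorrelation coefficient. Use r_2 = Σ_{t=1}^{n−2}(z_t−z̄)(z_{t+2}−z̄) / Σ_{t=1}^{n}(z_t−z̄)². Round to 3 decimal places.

0.500

Mean z̄ = (-1 + 1 − 3 + 1 − 3 − 1 − 1)/7 = -1.0000
Deviations from mean: 0.0000, 2.0000, -2.0000, 2.0000, -2.0000, 0.0000, 0.0000
Σ(z_t−z̄)(z_{t+2}−z̄) = (0.0000) + (4.0000) + (4.0000) + (0.0000) + (0.0000) = 8.0000
Denominator Σ(z_t−z̄)² = 16.0000
r_2 = 8.0000 / 16.0000 = 0.500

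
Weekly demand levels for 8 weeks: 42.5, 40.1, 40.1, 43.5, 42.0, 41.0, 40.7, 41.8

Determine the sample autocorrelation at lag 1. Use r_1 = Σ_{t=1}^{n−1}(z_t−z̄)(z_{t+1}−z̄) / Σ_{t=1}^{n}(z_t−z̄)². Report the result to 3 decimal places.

-0.137

Mean z̄ = (42.5 + 40.1 + 40.1 + 43.5 + 42.0 + 41.0 + 40.7 + 41.8)/8 = 41.4625
Σ(z_t−z̄)(z_{t+1}−z̄) = (-1.4136) + (1.8564) + (-2.7761) + (1.0952) + (-0.2486) + (0.3527) + (-0.2573) = -1.3914
Denominator Σ(z_t−z̄)² = 10.1388
r_1 = -1.3914 / 10.1388 = -0.137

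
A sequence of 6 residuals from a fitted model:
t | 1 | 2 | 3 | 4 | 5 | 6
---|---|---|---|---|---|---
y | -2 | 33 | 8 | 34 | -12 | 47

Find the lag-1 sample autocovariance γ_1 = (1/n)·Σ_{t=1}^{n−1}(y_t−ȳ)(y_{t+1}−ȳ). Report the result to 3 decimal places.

-326.667

Mean ȳ = (-2 + 33 + 8 + 34 − 12 + 47)/6 = 18.0000
Σ_{t=1}^{5}(y_t−ȳ)(y_{t+1}−ȳ) = -1960.0000
γ_1 = -1960.0000 / 6 = -326.667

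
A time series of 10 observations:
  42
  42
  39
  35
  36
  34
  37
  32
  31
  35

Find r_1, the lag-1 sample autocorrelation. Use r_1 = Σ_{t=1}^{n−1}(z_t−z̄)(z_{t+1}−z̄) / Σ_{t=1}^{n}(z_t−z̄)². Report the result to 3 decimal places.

Mean z̄ = (42 + 42 + 39 + 35 + 36 + 34 + 37 + 32 + 31 + 35)/10 = 36.3000
Numerator Σ_{t=1}^{9}(z_t−z̄)(z_{t+1}−z̄) = 70.5100
Denominator Σ(z_t−z̄)² = 128.1000
r_1 = 70.5100 / 128.1000 = 0.550

0.550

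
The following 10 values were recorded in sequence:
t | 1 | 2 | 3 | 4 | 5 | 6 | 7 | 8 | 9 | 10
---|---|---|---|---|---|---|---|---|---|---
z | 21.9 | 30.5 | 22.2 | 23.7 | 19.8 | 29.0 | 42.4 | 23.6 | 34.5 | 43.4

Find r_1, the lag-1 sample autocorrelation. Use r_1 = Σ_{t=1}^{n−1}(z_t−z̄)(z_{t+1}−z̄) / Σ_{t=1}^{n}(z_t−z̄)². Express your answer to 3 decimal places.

Mean z̄ = (21.9 + 30.5 + 22.2 + 23.7 + 19.8 + 29.0 + 42.4 + 23.6 + 34.5 + 43.4)/10 = 29.1000
Numerator Σ_{t=1}^{9}(z_t−z̄)(z_{t+1}−z̄) = 41.7100
Denominator Σ(z_t−z̄)² = 657.8600
r_1 = 41.7100 / 657.8600 = 0.063

0.063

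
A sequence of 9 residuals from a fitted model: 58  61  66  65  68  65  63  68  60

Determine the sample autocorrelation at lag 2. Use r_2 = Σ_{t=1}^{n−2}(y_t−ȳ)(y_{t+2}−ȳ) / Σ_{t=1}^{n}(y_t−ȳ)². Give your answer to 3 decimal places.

Mean ȳ = (58 + 61 + 66 + 65 + 68 + 65 + 63 + 68 + 60)/9 = 63.7778
Numerator Σ_{t=1}^{7}(y_t−ȳ)(y_{t+2}−ȳ) = -0.5432
Denominator Σ(y_t−ȳ)² = 99.5556
r_2 = -0.5432 / 99.5556 = -0.005

-0.005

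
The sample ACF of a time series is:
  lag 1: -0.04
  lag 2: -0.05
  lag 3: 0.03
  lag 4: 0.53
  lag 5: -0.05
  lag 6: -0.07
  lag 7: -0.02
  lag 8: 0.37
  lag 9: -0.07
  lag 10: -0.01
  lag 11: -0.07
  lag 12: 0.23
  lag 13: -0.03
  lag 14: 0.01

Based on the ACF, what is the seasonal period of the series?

The largest autocorrelation is r_4 = 0.53, with weaker echoes at lags 8 (0.37) and 12 (0.23); the remaining lags stay at or below 0.03.
The dominant spike at lag 4 indicates a seasonal period of 4.

4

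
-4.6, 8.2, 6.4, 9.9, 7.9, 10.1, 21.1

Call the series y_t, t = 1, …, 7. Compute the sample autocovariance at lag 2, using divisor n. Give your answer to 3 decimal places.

3.275

Mean ȳ = (-4.6 + 8.2 + 6.4 + 9.9 + 7.9 + 10.1 + 21.1)/7 = 8.4286
Σ_{t=1}^{5}(y_t−ȳ)(y_{t+2}−ȳ) = 22.9269
γ_2 = 22.9269 / 7 = 3.275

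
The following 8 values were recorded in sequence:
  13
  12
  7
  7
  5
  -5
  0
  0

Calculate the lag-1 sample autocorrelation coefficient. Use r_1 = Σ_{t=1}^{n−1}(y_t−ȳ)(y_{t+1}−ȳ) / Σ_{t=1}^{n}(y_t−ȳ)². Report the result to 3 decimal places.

0.548

Mean ȳ = (13 + 12 + 7 + 7 + 5 − 5 + 0 + 0)/8 = 4.8750
Deviations from mean: 8.1250, 7.1250, 2.1250, 2.1250, 0.1250, -9.8750, -4.8750, -4.8750
Σ(y_t−ȳ)(y_{t+1}−ȳ) = (57.8906) + (15.1406) + (4.5156) + (0.2656) + (-1.2344) + (48.1406) + (23.7656) = 148.4844
Denominator Σ(y_t−ȳ)² = 270.8750
r_1 = 148.4844 / 270.8750 = 0.548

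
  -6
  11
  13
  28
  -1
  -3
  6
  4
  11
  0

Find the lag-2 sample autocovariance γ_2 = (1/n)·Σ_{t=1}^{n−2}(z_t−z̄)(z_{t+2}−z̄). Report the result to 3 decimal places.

Mean z̄ = (-6 + 11 + 13 + 28 − 1 − 3 + 6 + 4 + 11 + 0)/10 = 6.3000
Σ_{t=1}^{8}(z_t−z̄)(z_{t+2}−z̄) = -194.4800
γ_2 = -194.4800 / 10 = -19.448

-19.448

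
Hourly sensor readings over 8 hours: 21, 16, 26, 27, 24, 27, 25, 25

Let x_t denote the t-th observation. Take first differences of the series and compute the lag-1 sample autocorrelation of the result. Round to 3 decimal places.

First differences Δx: -5, 10, 1, -3, 3, -2, 0
Mean of differences = 0.5714
Numerator Σ(Δx_t−Δx̄)(Δx_{t+1}−Δx̄) = -63.4694
Denominator Σ(Δx_t−Δx̄)² = 145.7143
r_1(Δx) = -63.4694 / 145.7143 = -0.436

-0.436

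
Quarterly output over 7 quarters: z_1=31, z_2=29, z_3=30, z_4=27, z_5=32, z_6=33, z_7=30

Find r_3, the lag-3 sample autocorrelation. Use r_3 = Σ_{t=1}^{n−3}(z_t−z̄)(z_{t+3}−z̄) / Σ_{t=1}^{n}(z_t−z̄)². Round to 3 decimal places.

-0.187

Mean z̄ = (31 + 29 + 30 + 27 + 32 + 33 + 30)/7 = 30.2857
Deviations from mean: 0.7143, -1.2857, -0.2857, -3.2857, 1.7143, 2.7143, -0.2857
Σ(z_t−z̄)(z_{t+3}−z̄) = (-2.3469) + (-2.2041) + (-0.7755) + (0.9388) = -4.3878
Denominator Σ(z_t−z̄)² = 23.4286
r_3 = -4.3878 / 23.4286 = -0.187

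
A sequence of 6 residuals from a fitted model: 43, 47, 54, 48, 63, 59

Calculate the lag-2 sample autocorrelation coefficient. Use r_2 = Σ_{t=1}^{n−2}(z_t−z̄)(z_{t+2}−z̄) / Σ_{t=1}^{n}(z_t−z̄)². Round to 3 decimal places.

-0.012

Mean z̄ = (43 + 47 + 54 + 48 + 63 + 59)/6 = 52.3333
Deviations from mean: -9.3333, -5.3333, 1.6667, -4.3333, 10.6667, 6.6667
Σ(z_t−z̄)(z_{t+2}−z̄) = (-15.5556) + (23.1111) + (17.7778) + (-28.8889) = -3.5556
Denominator Σ(z_t−z̄)² = 295.3333
r_2 = -3.5556 / 295.3333 = -0.012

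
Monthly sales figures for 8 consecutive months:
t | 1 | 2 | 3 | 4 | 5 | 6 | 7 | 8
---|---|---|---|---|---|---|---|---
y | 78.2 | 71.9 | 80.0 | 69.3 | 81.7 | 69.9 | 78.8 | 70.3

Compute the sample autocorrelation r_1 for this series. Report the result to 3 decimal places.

-0.885

Mean ȳ = (78.2 + 71.9 + 80.0 + 69.3 + 81.7 + 69.9 + 78.8 + 70.3)/8 = 75.0125
Σ(y_t−ȳ)(y_{t+1}−ȳ) = (-9.9211) + (-15.5236) + (-28.4911) + (-38.2023) + (-34.1898) + (-19.3636) + (-17.8486) = -163.5402
Denominator Σ(y_t−ȳ)² = 184.7688
r_1 = -163.5402 / 184.7688 = -0.885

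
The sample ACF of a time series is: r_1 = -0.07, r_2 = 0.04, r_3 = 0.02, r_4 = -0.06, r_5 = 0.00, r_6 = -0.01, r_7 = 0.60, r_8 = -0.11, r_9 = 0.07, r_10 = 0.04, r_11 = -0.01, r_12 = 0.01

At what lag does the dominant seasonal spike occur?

The largest autocorrelation is r_7 = 0.60; the remaining lags stay at or below 0.07.
The dominant spike at lag 7 indicates a seasonal period of 7.

7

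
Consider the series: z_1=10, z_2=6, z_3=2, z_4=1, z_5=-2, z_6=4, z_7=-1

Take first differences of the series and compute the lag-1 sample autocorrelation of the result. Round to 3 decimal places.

-0.387

First differences Δz: -4, -4, -1, -3, 6, -5
Mean of differences = -1.8333
Numerator Σ(Δz_t−Δz̄)(Δz_{t+1}−Δz̄) = -32.0278
Denominator Σ(Δz_t−Δz̄)² = 82.8333
r_1(Δz) = -32.0278 / 82.8333 = -0.387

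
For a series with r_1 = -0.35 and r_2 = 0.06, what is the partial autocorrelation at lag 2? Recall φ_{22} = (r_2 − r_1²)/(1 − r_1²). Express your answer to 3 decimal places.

-0.071

φ_{22} = (r_2 − r_1²) / (1 − r_1²)
r_1² = (-0.35)² = 0.1225
Numerator = 0.06 − 0.1225 = -0.0625; denominator = 1 − 0.1225 = 0.8775
φ_{22} = -0.0625 / 0.8775 = -0.071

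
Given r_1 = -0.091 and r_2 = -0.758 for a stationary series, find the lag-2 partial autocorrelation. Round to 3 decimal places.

φ_{22} = (r_2 − r_1²) / (1 − r_1²)
r_1² = (-0.091)² = 0.008281
Numerator = -0.758 − 0.0083 = -0.7663; denominator = 1 − 0.0083 = 0.9917
φ_{22} = -0.7663 / 0.9917 = -0.773

-0.773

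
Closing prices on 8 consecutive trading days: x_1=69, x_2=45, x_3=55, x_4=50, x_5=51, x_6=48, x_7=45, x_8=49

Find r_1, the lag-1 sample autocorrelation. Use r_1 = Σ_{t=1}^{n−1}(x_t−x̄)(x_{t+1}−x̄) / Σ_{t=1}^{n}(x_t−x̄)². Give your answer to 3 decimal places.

-0.236

Mean x̄ = (69 + 45 + 55 + 50 + 51 + 48 + 45 + 49)/8 = 51.5000
Σ(x_t−x̄)(x_{t+1}−x̄) = (-113.7500) + (-22.7500) + (-5.2500) + (0.7500) + (1.7500) + (22.7500) + (16.2500) = -100.2500
Denominator Σ(x_t−x̄)² = 424.0000
r_1 = -100.2500 / 424.0000 = -0.236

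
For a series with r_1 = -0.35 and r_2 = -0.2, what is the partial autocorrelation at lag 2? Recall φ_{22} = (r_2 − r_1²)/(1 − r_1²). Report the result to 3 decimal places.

-0.368

φ_{22} = (r_2 − r_1²) / (1 − r_1²)
r_1² = (-0.35)² = 0.1225
Numerator = -0.2 − 0.1225 = -0.3225; denominator = 1 − 0.1225 = 0.8775
φ_{22} = -0.3225 / 0.8775 = -0.368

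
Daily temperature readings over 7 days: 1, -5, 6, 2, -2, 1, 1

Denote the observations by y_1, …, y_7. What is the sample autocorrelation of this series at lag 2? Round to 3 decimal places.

-0.288

Mean ȳ = (1 − 5 + 6 + 2 − 2 + 1 + 1)/7 = 0.5714
Deviations from mean: 0.4286, -5.5714, 5.4286, 1.4286, -2.5714, 0.4286, 0.4286
Σ(y_t−ȳ)(y_{t+2}−ȳ) = (2.3265) + (-7.9592) + (-13.9592) + (0.6122) + (-1.1020) = -20.0816
Denominator Σ(y_t−ȳ)² = 69.7143
r_2 = -20.0816 / 69.7143 = -0.288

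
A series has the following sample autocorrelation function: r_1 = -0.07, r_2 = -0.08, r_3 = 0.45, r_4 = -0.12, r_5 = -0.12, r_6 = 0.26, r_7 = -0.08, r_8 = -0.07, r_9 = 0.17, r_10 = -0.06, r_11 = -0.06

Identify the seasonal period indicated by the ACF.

The largest autocorrelation is r_3 = 0.45, with weaker echoes at lags 6 (0.26) and 9 (0.17); the remaining lags stay at or below -0.06.
The dominant spike at lag 3 indicates a seasonal period of 3.

3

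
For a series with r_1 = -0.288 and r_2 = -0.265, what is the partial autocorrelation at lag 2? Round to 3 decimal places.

-0.379

φ_{22} = (r_2 − r_1²) / (1 − r_1²)
r_1² = (-0.288)² = 0.082944
Numerator = -0.265 − 0.0829 = -0.3479; denominator = 1 − 0.0829 = 0.9171
φ_{22} = -0.3479 / 0.9171 = -0.379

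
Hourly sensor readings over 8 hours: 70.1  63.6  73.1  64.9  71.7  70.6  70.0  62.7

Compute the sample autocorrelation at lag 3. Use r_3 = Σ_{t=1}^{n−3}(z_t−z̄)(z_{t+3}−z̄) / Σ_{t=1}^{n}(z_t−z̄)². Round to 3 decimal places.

Mean z̄ = (70.1 + 63.6 + 73.1 + 64.9 + 71.7 + 70.6 + 70.0 + 62.7)/8 = 68.3375
Deviations from mean: 1.7625, -4.7375, 4.7625, -3.4375, 3.3625, 2.2625, 1.6625, -5.6375
Numerator Σ_{t=1}^{5}(z_t−z̄)(z_{t+3}−z̄) = -35.8842
Denominator Σ(z_t−z̄)² = 111.0188
r_3 = -35.8842 / 111.0188 = -0.323

-0.323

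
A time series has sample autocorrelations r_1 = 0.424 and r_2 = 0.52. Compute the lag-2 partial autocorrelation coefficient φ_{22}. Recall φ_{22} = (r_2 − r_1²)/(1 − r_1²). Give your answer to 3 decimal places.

0.415

φ_{22} = (r_2 − r_1²) / (1 − r_1²)
r_1² = (0.424)² = 0.179776
Numerator = 0.52 − 0.1798 = 0.3402; denominator = 1 − 0.1798 = 0.8202
φ_{22} = 0.3402 / 0.8202 = 0.415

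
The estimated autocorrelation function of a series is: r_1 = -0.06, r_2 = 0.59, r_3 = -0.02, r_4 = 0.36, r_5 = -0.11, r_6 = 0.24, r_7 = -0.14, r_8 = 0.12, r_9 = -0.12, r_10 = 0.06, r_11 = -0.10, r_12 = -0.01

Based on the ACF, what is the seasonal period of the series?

The largest autocorrelation is r_2 = 0.59, with weaker echoes at lags 4 (0.36) and 6 (0.24); the remaining lags stay at or below 0.12.
The dominant spike at lag 2 indicates a seasonal period of 2.

2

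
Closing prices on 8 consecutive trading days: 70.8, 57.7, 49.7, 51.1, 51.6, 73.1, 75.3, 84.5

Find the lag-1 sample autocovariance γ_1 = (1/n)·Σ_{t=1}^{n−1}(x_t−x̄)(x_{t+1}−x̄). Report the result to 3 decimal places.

77.376

Mean x̄ = (70.8 + 57.7 + 49.7 + 51.1 + 51.6 + 73.1 + 75.3 + 84.5)/8 = 64.2250
Deviations: 6.5750, -6.5250, -14.5250, -13.1250, -12.6250, 8.8750, 11.0750, 20.2750
Σ_{t=1}^{7}(x_t−x̄)(x_{t+1}−x̄) = 619.0069
γ_1 = 619.0069 / 8 = 77.376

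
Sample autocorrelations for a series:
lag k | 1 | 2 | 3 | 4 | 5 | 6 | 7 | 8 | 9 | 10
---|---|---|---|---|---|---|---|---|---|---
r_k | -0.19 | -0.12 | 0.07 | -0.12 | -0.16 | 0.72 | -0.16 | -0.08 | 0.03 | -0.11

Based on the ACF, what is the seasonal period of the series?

The largest autocorrelation is r_6 = 0.72; the remaining lags stay at or below 0.07.
The dominant spike at lag 6 indicates a seasonal period of 6.

6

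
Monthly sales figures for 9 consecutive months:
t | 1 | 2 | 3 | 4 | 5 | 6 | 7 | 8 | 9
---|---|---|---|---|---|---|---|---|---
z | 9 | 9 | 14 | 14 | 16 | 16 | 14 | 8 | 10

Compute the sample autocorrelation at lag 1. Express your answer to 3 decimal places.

Mean z̄ = (9 + 9 + 14 + 14 + 16 + 16 + 14 + 8 + 10)/9 = 12.2222
Numerator Σ_{t=1}^{8}(z_t−z̄)(z_{t+1}−z̄) = 37.3951
Denominator Σ(z_t−z̄)² = 81.5556
r_1 = 37.3951 / 81.5556 = 0.459

0.459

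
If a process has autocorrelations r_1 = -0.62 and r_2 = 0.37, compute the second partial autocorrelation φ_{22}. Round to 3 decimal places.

-0.023

φ_{22} = (r_2 − r_1²) / (1 − r_1²)
r_1² = (-0.62)² = 0.3844
Numerator = 0.37 − 0.3844 = -0.0144; denominator = 1 − 0.3844 = 0.6156
φ_{22} = -0.0144 / 0.6156 = -0.023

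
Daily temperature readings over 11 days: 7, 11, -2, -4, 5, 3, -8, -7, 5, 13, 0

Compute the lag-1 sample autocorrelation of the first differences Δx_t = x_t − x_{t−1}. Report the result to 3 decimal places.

First differences Δx: 4, -13, -2, 9, -2, -11, 1, 12, 8, -13
Mean of differences = -0.7000
Numerator Σ(Δx_t−Δx̄)(Δx_{t+1}−Δx̄) = -46.0900
Denominator Σ(Δx_t−Δx̄)² = 768.1000
r_1(Δx) = -46.0900 / 768.1000 = -0.060

-0.060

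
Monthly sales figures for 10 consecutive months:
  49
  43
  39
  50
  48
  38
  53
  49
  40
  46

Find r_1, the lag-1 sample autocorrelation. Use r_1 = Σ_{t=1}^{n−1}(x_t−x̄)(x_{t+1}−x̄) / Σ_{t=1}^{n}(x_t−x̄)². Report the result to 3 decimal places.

-0.335

Mean x̄ = (49 + 43 + 39 + 50 + 48 + 38 + 53 + 49 + 40 + 46)/10 = 45.5000
Numerator Σ_{t=1}^{9}(x_t−x̄)(x_{t+1}−x̄) = -81.2500
Denominator Σ(x_t−x̄)² = 242.5000
r_1 = -81.2500 / 242.5000 = -0.335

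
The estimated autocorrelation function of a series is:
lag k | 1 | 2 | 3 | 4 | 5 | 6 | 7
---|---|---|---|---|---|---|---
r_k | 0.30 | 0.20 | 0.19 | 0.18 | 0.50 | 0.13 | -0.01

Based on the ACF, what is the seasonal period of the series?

The largest autocorrelation is r_5 = 0.50; the remaining lags stay at or below 0.30. The elevated value at lag 1 (0.30), dropping to 0.20 at lag 2, reflects decaying short-term dependence rather than seasonality.
The dominant spike at lag 5 indicates a seasonal period of 5.

5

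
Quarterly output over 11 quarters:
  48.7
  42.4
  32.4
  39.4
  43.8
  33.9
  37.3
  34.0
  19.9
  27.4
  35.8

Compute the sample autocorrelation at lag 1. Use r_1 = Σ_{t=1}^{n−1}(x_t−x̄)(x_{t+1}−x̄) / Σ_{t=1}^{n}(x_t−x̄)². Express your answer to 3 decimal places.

0.352

Mean x̄ = (48.7 + 42.4 + 32.4 + 39.4 + 43.8 + 33.9 + 37.3 + 34.0 + 19.9 + 27.4 + 35.8)/11 = 35.9091
Numerator Σ_{t=1}^{10}(x_t−x̄)(x_{t+1}−x̄) = 221.9545
Denominator Σ(x_t−x̄)² = 630.8291
r_1 = 221.9545 / 630.8291 = 0.352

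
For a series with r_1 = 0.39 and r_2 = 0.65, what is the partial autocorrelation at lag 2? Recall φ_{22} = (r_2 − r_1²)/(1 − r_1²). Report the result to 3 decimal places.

φ_{22} = (r_2 − r_1²) / (1 − r_1²)
r_1² = (0.39)² = 0.1521
Numerator = 0.65 − 0.1521 = 0.4979; denominator = 1 − 0.1521 = 0.8479
φ_{22} = 0.4979 / 0.8479 = 0.587

0.587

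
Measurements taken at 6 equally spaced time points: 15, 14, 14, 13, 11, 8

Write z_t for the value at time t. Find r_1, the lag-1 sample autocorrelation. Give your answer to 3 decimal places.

0.381

Mean z̄ = (15 + 14 + 14 + 13 + 11 + 8)/6 = 12.5000
Numerator Σ_{t=1}^{5}(z_t−z̄)(z_{t+1}−z̄) = 12.7500
Denominator Σ(z_t−z̄)² = 33.5000
r_1 = 12.7500 / 33.5000 = 0.381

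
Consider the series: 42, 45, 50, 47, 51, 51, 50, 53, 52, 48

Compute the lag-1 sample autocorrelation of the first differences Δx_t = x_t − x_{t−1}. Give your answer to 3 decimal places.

First differences Δx: 3, 5, -3, 4, 0, -1, 3, -1, -4
Mean of differences = 0.6667
Numerator Σ(Δx_t−Δx̄)(Δx_{t+1}−Δx̄) = -19.1111
Denominator Σ(Δx_t−Δx̄)² = 82.0000
r_1(Δx) = -19.1111 / 82.0000 = -0.233

-0.233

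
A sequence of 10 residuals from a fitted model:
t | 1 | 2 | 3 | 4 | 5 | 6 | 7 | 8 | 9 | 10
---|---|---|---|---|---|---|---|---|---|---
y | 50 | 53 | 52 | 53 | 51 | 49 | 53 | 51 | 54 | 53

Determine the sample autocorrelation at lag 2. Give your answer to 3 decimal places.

0.030

Mean ȳ = (50 + 53 + 52 + 53 + 51 + 49 + 53 + 51 + 54 + 53)/10 = 51.9000
Numerator Σ_{t=1}^{8}(y_t−ȳ)(y_{t+2}−ȳ) = 0.6800
Denominator Σ(y_t−ȳ)² = 22.9000
r_2 = 0.6800 / 22.9000 = 0.030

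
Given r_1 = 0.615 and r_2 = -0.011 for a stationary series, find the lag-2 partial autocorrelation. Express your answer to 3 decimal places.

-0.626

φ_{22} = (r_2 − r_1²) / (1 − r_1²)
r_1² = (0.615)² = 0.378225
Numerator = -0.011 − 0.3782 = -0.3892; denominator = 1 − 0.3782 = 0.6218
φ_{22} = -0.3892 / 0.6218 = -0.626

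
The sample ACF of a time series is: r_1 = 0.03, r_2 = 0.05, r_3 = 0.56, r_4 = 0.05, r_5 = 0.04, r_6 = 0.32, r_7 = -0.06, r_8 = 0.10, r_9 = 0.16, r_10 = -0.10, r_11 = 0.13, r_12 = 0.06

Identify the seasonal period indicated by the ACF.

3

The largest autocorrelation is r_3 = 0.56, with weaker echoes at lags 6 (0.32) and 9 (0.16); the remaining lags stay at or below 0.13.
The dominant spike at lag 3 indicates a seasonal period of 3.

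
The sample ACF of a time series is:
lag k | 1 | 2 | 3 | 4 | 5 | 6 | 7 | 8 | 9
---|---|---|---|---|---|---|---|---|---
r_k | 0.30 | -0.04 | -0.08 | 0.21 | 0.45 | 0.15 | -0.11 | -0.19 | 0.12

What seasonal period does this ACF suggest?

5

The largest autocorrelation is r_5 = 0.45; the remaining lags stay at or below 0.30.
The dominant spike at lag 5 indicates a seasonal period of 5.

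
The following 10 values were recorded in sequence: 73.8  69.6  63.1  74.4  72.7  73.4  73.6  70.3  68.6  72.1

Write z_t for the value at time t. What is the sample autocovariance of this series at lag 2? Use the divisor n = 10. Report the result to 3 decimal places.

Mean z̄ = (73.8 + 69.6 + 63.1 + 74.4 + 72.7 + 73.4 + 73.6 + 70.3 + 68.6 + 72.1)/10 = 71.1600
Σ_{t=1}^{8}(z_t−z̄)(z_{t+2}−z̄) = -36.7112
γ_2 = -36.7112 / 10 = -3.671

-3.671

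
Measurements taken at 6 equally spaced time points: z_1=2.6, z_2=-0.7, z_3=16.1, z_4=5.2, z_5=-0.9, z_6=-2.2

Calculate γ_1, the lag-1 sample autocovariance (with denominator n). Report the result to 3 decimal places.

Mean z̄ = (2.6 − 0.7 + 16.1 + 5.2 − 0.9 − 2.2)/6 = 3.3500
Deviations: -0.7500, -4.0500, 12.7500, 1.8500, -4.2500, -5.5500
Σ_{t=1}^{5}(z_t−z̄)(z_{t+1}−z̄) = -9.2875
γ_1 = -9.2875 / 6 = -1.548

-1.548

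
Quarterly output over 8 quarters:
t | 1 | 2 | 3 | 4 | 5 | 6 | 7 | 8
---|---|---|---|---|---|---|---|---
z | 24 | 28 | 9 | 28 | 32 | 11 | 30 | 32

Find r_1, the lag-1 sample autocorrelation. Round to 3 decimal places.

Mean z̄ = (24 + 28 + 9 + 28 + 32 + 11 + 30 + 32)/8 = 24.2500
Deviations from mean: -0.2500, 3.7500, -15.2500, 3.7500, 7.7500, -13.2500, 5.7500, 7.7500
Σ(z_t−z̄)(z_{t+1}−z̄) = (-0.9375) + (-57.1875) + (-57.1875) + (29.0625) + (-102.6875) + (-76.1875) + (44.5625) = -220.5625
Denominator Σ(z_t−z̄)² = 589.5000
r_1 = -220.5625 / 589.5000 = -0.374

-0.374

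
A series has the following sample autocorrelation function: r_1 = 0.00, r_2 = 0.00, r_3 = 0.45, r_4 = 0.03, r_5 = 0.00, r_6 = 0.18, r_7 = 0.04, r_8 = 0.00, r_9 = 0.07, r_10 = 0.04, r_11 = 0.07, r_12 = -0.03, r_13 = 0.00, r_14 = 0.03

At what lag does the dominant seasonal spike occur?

3

The largest autocorrelation is r_3 = 0.45, with a weaker echo at lag 6 (0.18); the remaining lags stay at or below 0.07.
The dominant spike at lag 3 indicates a seasonal period of 3.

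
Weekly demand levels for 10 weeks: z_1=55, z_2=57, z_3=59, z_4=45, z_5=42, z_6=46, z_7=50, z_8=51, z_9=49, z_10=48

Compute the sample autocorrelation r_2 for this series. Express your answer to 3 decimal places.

-0.176

Mean z̄ = (55 + 57 + 59 + 45 + 42 + 46 + 50 + 51 + 49 + 48)/10 = 50.2000
Numerator Σ_{t=1}^{8}(z_t−z̄)(z_{t+2}−z̄) = -46.6800
Denominator Σ(z_t−z̄)² = 265.6000
r_2 = -46.6800 / 265.6000 = -0.176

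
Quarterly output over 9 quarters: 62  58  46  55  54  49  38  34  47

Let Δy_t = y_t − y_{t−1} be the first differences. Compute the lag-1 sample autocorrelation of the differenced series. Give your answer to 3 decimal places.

First differences Δy: -4, -12, 9, -1, -5, -11, -4, 13
Mean of differences = -1.8750
Numerator Σ(Δy_t−Δȳ)(Δy_{t+1}−Δȳ) = -65.5156
Denominator Σ(Δy_t−Δȳ)² = 544.8750
r_1(Δy) = -65.5156 / 544.8750 = -0.120

-0.120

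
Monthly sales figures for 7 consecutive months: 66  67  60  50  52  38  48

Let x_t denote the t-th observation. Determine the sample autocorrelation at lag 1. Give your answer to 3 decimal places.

0.526

Mean x̄ = (66 + 67 + 60 + 50 + 52 + 38 + 48)/7 = 54.4286
Deviations from mean: 11.5714, 12.5714, 5.5714, -4.4286, -2.4286, -16.4286, -6.4286
Σ(x_t−x̄)(x_{t+1}−x̄) = (145.4694) + (70.0408) + (-24.6735) + (10.7551) + (39.8980) + (105.6122) = 347.1020
Denominator Σ(x_t−x̄)² = 659.7143
r_1 = 347.1020 / 659.7143 = 0.526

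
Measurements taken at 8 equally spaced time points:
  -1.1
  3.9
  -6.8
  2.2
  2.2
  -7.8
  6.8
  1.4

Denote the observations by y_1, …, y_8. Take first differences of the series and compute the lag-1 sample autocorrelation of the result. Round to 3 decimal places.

First differences Δy: 5.0, -10.7, 9.0, 0.0, -10.0, 14.6, -5.4
Mean of differences = 0.3571
Numerator Σ(Δy_t−Δȳ)(Δy_{t+1}−Δȳ) = -375.8033
Denominator Σ(Δy_t−Δȳ)² = 561.9171
r_1(Δy) = -375.8033 / 561.9171 = -0.669

-0.669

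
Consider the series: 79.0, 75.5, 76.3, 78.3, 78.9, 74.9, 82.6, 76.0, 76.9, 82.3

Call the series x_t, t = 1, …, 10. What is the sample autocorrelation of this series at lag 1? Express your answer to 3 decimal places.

-0.412

Mean x̄ = (79.0 + 75.5 + 76.3 + 78.3 + 78.9 + 74.9 + 82.6 + 76.0 + 76.9 + 82.3)/10 = 78.0700
Numerator Σ_{t=1}^{9}(x_t−x̄)(x_{t+1}−x̄) = -26.9529
Denominator Σ(x_t−x̄)² = 65.4610
r_1 = -26.9529 / 65.4610 = -0.412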